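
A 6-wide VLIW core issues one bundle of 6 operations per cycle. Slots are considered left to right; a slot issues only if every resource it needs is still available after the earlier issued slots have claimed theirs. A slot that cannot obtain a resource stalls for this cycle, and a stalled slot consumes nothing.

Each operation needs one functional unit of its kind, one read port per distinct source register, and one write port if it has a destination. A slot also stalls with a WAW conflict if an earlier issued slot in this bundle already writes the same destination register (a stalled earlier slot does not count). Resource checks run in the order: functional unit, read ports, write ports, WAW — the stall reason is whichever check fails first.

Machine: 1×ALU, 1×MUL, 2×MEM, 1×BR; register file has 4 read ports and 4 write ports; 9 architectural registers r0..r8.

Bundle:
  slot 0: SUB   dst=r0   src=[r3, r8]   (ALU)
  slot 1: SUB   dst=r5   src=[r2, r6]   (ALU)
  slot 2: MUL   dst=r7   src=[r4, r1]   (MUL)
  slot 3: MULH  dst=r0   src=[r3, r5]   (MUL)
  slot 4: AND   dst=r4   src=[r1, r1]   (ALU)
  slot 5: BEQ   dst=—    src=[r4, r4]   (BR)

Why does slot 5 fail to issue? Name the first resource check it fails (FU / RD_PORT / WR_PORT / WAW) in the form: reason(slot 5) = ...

slot 0 (ALU): ISSUE — free A0,Mu1,Ld2,B1 rp2 wp3
slot 1 (ALU): stall FU — free A0,Mu1,Ld2,B1 rp2 wp3
slot 2 (MUL): ISSUE — free A0,Mu0,Ld2,B1 rp0 wp2
slot 3 (MUL): stall FU — free A0,Mu0,Ld2,B1 rp0 wp2
slot 4 (ALU): stall FU — free A0,Mu0,Ld2,B1 rp0 wp2
slot 5 (BR): stall RD_PORT — free A0,Mu0,Ld2,B1 rp0 wp2

reason(slot 5) = RD_PORT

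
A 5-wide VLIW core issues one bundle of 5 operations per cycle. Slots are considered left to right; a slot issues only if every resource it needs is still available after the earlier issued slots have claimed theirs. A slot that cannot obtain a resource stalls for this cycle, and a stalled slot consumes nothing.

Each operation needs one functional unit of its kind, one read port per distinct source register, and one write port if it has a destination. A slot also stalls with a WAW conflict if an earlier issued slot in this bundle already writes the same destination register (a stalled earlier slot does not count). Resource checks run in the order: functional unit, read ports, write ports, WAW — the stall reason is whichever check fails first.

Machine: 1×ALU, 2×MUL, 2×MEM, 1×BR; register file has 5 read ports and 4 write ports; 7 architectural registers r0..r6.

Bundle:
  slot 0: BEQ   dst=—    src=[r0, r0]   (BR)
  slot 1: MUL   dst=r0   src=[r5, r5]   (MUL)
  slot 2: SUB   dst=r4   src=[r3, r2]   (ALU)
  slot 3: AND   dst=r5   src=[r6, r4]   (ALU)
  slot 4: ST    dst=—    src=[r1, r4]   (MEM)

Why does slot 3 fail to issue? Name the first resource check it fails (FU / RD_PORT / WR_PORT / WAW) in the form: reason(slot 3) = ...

reason(slot 3) = FU

  0. BR ⇒ go  {1A/2Mu/2Ld/0B | 4r 4w}
  1. MUL→r0 ⇒ go  {1A/1Mu/2Ld/0B | 3r 3w}
  2. ALU→r4 ⇒ go  {0A/1Mu/2Ld/0B | 1r 2w}
  3. ALU→r5 ⇒ no(FU)  {0A/1Mu/2Ld/0B | 1r 2w}
  4. MEM ⇒ no(RD_PORT)  {0A/1Mu/2Ld/0B | 1r 2w}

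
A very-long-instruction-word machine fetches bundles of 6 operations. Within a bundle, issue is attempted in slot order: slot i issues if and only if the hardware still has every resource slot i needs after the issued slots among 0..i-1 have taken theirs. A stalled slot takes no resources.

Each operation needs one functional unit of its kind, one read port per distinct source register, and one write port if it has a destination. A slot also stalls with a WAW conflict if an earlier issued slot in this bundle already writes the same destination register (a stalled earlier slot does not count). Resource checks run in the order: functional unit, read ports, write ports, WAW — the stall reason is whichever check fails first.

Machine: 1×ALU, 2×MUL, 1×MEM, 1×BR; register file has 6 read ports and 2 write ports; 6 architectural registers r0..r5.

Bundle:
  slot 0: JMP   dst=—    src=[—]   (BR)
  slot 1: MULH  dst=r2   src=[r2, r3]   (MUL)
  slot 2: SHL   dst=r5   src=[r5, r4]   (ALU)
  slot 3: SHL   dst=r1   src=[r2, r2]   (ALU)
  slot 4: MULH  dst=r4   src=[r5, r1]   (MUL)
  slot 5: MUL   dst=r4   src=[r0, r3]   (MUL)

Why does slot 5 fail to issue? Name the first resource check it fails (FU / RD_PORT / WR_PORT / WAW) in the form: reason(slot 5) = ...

  0. BR ⇒ go  {1A/2Mu/1Ld/0B | 6r 2w}
  1. MUL→r2 ⇒ go  {1A/1Mu/1Ld/0B | 4r 1w}
  2. ALU→r5 ⇒ go  {0A/1Mu/1Ld/0B | 2r 0w}
  3. ALU→r1 ⇒ no(FU)  {0A/1Mu/1Ld/0B | 2r 0w}
  4. MUL→r4 ⇒ no(WR_PORT)  {0A/1Mu/1Ld/0B | 2r 0w}
  5. MUL→r4 ⇒ no(WR_PORT)  {0A/1Mu/1Ld/0B | 2r 0w}

reason(slot 5) = WR_PORT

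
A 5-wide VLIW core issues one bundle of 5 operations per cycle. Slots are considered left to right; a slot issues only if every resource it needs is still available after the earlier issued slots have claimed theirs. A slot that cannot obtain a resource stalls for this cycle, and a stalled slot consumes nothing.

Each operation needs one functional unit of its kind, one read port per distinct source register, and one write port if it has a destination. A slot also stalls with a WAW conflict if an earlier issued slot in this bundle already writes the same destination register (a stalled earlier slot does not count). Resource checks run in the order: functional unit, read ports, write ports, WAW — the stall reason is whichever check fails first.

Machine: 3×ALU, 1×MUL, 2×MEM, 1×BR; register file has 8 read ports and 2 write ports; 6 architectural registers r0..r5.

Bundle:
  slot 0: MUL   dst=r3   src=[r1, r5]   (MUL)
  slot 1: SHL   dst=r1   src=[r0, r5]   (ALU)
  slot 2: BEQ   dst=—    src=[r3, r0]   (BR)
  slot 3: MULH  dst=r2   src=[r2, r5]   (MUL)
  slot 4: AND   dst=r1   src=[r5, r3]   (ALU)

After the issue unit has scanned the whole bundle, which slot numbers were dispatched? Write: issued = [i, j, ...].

issued = [0, 1, 2]

#0 MUL src=r1,r5 dispatched  <A:3 Mu:0 Ld:2 B:1 rd:6 wr:1>
#1 ALU src=r0,r5 dispatched  <A:2 Mu:0 Ld:2 B:1 rd:4 wr:0>
#2 BR src=r3,r0 dispatched  <A:2 Mu:0 Ld:2 B:0 rd:2 wr:0>
#3 MUL src=r2,r5 held:FU  <A:2 Mu:0 Ld:2 B:0 rd:2 wr:0>
#4 ALU src=r5,r3 held:WR_PORT  <A:2 Mu:0 Ld:2 B:0 rd:2 wr:0>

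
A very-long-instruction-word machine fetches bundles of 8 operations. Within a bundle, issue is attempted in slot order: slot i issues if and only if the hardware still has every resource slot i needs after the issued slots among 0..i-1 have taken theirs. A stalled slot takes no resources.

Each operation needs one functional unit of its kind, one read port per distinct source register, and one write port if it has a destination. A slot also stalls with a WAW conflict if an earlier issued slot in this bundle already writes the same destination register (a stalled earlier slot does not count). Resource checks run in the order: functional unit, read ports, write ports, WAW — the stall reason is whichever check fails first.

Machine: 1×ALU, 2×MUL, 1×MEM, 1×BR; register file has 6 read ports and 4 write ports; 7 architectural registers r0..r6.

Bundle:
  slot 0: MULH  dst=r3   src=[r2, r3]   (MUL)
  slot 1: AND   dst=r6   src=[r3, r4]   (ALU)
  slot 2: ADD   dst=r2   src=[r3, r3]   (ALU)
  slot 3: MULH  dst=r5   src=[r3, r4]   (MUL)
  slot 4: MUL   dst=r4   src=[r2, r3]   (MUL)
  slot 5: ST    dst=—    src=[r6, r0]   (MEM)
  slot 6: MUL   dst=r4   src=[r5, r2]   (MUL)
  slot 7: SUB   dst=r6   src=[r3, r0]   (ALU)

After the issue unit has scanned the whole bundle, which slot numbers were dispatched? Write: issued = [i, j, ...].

(0) want 1×MUL +2rd +1wr — yes → AL1|MU1|ME1|BR1|rd4|wr3
(1) want 1×ALU +2rd +1wr — yes → AL0|MU1|ME1|BR1|rd2|wr2
(2) want 1×ALU +1rd +1wr — FU → AL0|MU1|ME1|BR1|rd2|wr2
(3) want 1×MUL +2rd +1wr — yes → AL0|MU0|ME1|BR1|rd0|wr1
(4) want 1×MUL +2rd +1wr — FU → AL0|MU0|ME1|BR1|rd0|wr1
(5) want 1×MEM +2rd +0wr — RD_PORT → AL0|MU0|ME1|BR1|rd0|wr1
(6) want 1×MUL +2rd +1wr — FU → AL0|MU0|ME1|BR1|rd0|wr1
(7) want 1×ALU +2rd +1wr — FU → AL0|MU0|ME1|BR1|rd0|wr1

issued = [0, 1, 3]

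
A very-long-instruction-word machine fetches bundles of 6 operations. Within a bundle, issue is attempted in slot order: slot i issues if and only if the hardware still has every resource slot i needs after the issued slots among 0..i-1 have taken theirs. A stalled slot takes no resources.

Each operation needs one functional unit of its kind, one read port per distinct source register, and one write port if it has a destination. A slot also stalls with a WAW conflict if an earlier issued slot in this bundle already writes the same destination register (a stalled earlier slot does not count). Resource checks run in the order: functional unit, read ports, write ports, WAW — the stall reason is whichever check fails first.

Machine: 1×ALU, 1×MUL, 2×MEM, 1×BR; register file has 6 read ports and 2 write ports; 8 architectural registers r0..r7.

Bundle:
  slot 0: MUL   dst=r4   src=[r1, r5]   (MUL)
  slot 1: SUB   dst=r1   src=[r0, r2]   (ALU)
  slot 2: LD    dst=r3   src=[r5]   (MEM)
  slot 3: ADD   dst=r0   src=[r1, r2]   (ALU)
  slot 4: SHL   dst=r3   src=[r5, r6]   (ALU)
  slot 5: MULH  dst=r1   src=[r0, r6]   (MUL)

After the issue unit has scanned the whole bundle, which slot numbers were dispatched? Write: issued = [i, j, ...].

(0) want 1×MUL +2rd +1wr — yes → AL1|MU0|ME2|BR1|rd4|wr1
(1) want 1×ALU +2rd +1wr — yes → AL0|MU0|ME2|BR1|rd2|wr0
(2) want 1×MEM +1rd +1wr — WR_PORT → AL0|MU0|ME2|BR1|rd2|wr0
(3) want 1×ALU +2rd +1wr — FU → AL0|MU0|ME2|BR1|rd2|wr0
(4) want 1×ALU +2rd +1wr — FU → AL0|MU0|ME2|BR1|rd2|wr0
(5) want 1×MUL +2rd +1wr — FU → AL0|MU0|ME2|BR1|rd2|wr0

issued = [0, 1]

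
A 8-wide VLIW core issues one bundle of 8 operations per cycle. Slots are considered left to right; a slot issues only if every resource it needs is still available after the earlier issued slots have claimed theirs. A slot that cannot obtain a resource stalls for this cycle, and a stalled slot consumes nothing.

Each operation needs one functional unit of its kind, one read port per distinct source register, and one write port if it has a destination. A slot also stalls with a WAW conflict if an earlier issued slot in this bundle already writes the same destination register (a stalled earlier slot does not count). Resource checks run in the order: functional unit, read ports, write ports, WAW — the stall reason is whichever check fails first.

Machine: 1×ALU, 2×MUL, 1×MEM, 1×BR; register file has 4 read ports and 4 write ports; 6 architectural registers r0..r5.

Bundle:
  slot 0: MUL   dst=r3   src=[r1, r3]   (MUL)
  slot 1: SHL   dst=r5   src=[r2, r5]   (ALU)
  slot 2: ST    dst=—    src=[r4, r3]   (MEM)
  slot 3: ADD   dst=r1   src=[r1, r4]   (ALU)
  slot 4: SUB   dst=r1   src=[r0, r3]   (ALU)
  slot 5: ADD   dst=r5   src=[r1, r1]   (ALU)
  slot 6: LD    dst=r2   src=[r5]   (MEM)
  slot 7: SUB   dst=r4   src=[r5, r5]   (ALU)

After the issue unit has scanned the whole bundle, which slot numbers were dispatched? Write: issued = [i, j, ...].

issued = [0, 1]

  0. MUL→r3 ⇒ go  {1A/1Mu/1Ld/1B | 2r 3w}
  1. ALU→r5 ⇒ go  {0A/1Mu/1Ld/1B | 0r 2w}
  2. MEM ⇒ no(RD_PORT)  {0A/1Mu/1Ld/1B | 0r 2w}
  3. ALU→r1 ⇒ no(FU)  {0A/1Mu/1Ld/1B | 0r 2w}
  4. ALU→r1 ⇒ no(FU)  {0A/1Mu/1Ld/1B | 0r 2w}
  5. ALU→r5 ⇒ no(FU)  {0A/1Mu/1Ld/1B | 0r 2w}
  6. MEM→r2 ⇒ no(RD_PORT)  {0A/1Mu/1Ld/1B | 0r 2w}
  7. ALU→r4 ⇒ no(FU)  {0A/1Mu/1Ld/1B | 0r 2w}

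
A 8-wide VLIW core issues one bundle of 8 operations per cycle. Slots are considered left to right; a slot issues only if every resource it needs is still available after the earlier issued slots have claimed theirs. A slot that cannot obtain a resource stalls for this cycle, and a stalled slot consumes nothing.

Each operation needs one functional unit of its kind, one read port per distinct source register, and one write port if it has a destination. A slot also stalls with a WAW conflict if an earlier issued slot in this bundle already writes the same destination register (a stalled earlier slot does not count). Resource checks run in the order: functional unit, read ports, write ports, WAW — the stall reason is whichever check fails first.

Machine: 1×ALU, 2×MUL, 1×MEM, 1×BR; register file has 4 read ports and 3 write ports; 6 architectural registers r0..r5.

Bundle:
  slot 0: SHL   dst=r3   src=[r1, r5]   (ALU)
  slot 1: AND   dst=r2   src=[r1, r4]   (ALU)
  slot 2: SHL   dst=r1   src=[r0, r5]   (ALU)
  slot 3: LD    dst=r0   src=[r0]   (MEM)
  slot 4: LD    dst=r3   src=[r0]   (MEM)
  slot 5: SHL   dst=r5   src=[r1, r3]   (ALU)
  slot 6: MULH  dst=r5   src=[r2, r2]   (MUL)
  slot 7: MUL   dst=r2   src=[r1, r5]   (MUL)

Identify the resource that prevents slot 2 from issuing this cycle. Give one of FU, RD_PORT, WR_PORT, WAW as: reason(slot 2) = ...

reason(slot 2) = FU

[0] ALU needs rd=2 wr=1: ok; after: ALU=0 MUL=2 MEM=1 BR=1, R=2, W=2
[1] ALU needs rd=2 wr=1: FU; after: ALU=0 MUL=2 MEM=1 BR=1, R=2, W=2
[2] ALU needs rd=2 wr=1: FU; after: ALU=0 MUL=2 MEM=1 BR=1, R=2, W=2
[3] MEM needs rd=1 wr=1: ok; after: ALU=0 MUL=2 MEM=0 BR=1, R=1, W=1
[4] MEM needs rd=1 wr=1: FU; after: ALU=0 MUL=2 MEM=0 BR=1, R=1, W=1
[5] ALU needs rd=2 wr=1: FU; after: ALU=0 MUL=2 MEM=0 BR=1, R=1, W=1
[6] MUL needs rd=1 wr=1: ok; after: ALU=0 MUL=1 MEM=0 BR=1, R=0, W=0
[7] MUL needs rd=2 wr=1: RD_PORT; after: ALU=0 MUL=1 MEM=0 BR=1, R=0, W=0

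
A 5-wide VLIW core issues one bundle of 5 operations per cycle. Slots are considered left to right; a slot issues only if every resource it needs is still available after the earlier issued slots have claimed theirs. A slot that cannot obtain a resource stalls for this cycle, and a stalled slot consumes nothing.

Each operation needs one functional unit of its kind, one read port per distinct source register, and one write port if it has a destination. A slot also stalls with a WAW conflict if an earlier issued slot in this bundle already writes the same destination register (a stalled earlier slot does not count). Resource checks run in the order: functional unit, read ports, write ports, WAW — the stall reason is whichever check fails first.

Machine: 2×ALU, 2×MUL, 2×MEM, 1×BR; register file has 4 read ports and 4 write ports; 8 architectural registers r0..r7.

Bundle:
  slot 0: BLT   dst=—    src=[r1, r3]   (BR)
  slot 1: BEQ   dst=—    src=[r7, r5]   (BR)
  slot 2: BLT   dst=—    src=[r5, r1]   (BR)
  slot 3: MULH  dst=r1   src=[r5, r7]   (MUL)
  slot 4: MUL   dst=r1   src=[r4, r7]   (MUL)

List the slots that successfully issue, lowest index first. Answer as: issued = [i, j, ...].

  0. BR ⇒ go  {2A/2Mu/2Ld/0B | 2r 4w}
  1. BR ⇒ no(FU)  {2A/2Mu/2Ld/0B | 2r 4w}
  2. BR ⇒ no(FU)  {2A/2Mu/2Ld/0B | 2r 4w}
  3. MUL→r1 ⇒ go  {2A/1Mu/2Ld/0B | 0r 3w}
  4. MUL→r1 ⇒ no(RD_PORT)  {2A/1Mu/2Ld/0B | 0r 3w}

issued = [0, 3]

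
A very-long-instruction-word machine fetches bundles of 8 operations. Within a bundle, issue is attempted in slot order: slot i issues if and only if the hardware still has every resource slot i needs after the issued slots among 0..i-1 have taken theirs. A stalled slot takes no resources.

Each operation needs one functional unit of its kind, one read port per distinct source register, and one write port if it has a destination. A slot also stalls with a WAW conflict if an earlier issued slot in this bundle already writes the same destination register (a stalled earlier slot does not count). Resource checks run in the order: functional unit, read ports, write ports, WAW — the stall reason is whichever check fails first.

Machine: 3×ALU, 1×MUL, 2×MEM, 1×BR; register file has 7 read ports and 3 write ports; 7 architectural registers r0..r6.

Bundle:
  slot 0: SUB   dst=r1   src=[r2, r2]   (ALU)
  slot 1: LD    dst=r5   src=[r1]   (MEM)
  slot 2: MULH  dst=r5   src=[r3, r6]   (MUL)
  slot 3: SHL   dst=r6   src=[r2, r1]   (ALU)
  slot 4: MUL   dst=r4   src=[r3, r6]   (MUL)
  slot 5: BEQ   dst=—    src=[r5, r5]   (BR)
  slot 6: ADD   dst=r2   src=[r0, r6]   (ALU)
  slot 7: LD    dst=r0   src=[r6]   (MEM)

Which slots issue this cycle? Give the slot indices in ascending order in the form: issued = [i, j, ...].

#0 ALU src=r2,r2 dispatched  <A:2 Mu:1 Ld:2 B:1 rd:6 wr:2>
#1 MEM src=r1 dispatched  <A:2 Mu:1 Ld:1 B:1 rd:5 wr:1>
#2 MUL src=r3,r6 held:WAW  <A:2 Mu:1 Ld:1 B:1 rd:5 wr:1>
#3 ALU src=r2,r1 dispatched  <A:1 Mu:1 Ld:1 B:1 rd:3 wr:0>
#4 MUL src=r3,r6 held:WR_PORT  <A:1 Mu:1 Ld:1 B:1 rd:3 wr:0>
#5 BR src=r5,r5 dispatched  <A:1 Mu:1 Ld:1 B:0 rd:2 wr:0>
#6 ALU src=r0,r6 held:WR_PORT  <A:1 Mu:1 Ld:1 B:0 rd:2 wr:0>
#7 MEM src=r6 held:WR_PORT  <A:1 Mu:1 Ld:1 B:0 rd:2 wr:0>

issued = [0, 1, 3, 5]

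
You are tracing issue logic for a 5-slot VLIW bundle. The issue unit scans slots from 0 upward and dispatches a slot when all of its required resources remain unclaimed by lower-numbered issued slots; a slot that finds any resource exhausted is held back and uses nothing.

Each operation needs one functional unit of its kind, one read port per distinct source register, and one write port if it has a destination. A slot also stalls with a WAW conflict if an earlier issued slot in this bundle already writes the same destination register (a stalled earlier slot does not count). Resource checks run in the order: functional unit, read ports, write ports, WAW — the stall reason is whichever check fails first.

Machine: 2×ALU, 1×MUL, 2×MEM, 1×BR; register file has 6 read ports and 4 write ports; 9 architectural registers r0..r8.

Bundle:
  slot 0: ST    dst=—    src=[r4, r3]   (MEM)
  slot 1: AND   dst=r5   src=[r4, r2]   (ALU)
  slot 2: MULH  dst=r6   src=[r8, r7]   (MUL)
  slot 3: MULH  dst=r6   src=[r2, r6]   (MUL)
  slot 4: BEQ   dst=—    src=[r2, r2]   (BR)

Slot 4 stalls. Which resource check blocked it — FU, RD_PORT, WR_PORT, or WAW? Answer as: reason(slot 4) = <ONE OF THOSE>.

#0 MEM src=r4,r3 dispatched  <A:2 Mu:1 Ld:1 B:1 rd:4 wr:4>
#1 ALU src=r4,r2 dispatched  <A:1 Mu:1 Ld:1 B:1 rd:2 wr:3>
#2 MUL src=r8,r7 dispatched  <A:1 Mu:0 Ld:1 B:1 rd:0 wr:2>
#3 MUL src=r2,r6 held:FU  <A:1 Mu:0 Ld:1 B:1 rd:0 wr:2>
#4 BR src=r2,r2 held:RD_PORT  <A:1 Mu:0 Ld:1 B:1 rd:0 wr:2>

reason(slot 4) = RD_PORT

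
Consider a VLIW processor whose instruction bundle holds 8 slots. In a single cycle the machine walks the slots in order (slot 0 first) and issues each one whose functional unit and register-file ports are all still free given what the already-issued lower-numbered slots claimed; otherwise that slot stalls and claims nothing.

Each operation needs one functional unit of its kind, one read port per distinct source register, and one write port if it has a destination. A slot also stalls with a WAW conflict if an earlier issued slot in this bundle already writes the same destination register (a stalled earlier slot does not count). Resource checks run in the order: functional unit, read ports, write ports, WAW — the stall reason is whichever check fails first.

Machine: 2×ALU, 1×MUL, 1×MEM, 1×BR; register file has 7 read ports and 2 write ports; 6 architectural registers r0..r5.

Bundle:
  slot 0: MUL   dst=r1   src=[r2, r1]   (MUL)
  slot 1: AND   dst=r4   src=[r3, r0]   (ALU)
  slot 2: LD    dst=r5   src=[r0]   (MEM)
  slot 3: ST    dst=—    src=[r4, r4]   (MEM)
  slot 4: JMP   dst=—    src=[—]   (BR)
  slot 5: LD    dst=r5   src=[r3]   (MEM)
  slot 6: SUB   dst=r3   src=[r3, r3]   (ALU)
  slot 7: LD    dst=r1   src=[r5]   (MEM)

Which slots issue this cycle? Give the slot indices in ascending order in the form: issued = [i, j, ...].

slot 0 (MUL): ISSUE — free A2,Mu0,Ld1,B1 rp5 wp1
slot 1 (ALU): ISSUE — free A1,Mu0,Ld1,B1 rp3 wp0
slot 2 (MEM): stall WR_PORT — free A1,Mu0,Ld1,B1 rp3 wp0
slot 3 (MEM): ISSUE — free A1,Mu0,Ld0,B1 rp2 wp0
slot 4 (BR): ISSUE — free A1,Mu0,Ld0,B0 rp2 wp0
slot 5 (MEM): stall FU — free A1,Mu0,Ld0,B0 rp2 wp0
slot 6 (ALU): stall WR_PORT — free A1,Mu0,Ld0,B0 rp2 wp0
slot 7 (MEM): stall FU — free A1,Mu0,Ld0,B0 rp2 wp0

issued = [0, 1, 3, 4]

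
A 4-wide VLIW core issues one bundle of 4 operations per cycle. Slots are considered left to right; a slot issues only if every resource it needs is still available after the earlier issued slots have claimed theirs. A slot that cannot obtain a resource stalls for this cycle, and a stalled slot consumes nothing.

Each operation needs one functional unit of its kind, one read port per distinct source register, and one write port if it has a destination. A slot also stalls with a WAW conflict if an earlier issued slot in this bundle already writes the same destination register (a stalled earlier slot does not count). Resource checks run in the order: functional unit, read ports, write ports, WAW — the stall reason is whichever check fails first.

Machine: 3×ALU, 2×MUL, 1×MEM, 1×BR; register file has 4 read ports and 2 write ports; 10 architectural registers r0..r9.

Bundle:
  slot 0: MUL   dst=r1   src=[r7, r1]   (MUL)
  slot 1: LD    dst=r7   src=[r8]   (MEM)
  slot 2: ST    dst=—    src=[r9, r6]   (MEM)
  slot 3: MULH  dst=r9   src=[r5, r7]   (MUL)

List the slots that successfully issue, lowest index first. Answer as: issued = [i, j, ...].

issued = [0, 1]

[0] MUL needs rd=2 wr=1: ok; after: ALU=3 MUL=1 MEM=1 BR=1, R=2, W=1
[1] MEM needs rd=1 wr=1: ok; after: ALU=3 MUL=1 MEM=0 BR=1, R=1, W=0
[2] MEM needs rd=2 wr=0: FU; after: ALU=3 MUL=1 MEM=0 BR=1, R=1, W=0
[3] MUL needs rd=2 wr=1: RD_PORT; after: ALU=3 MUL=1 MEM=0 BR=1, R=1, W=0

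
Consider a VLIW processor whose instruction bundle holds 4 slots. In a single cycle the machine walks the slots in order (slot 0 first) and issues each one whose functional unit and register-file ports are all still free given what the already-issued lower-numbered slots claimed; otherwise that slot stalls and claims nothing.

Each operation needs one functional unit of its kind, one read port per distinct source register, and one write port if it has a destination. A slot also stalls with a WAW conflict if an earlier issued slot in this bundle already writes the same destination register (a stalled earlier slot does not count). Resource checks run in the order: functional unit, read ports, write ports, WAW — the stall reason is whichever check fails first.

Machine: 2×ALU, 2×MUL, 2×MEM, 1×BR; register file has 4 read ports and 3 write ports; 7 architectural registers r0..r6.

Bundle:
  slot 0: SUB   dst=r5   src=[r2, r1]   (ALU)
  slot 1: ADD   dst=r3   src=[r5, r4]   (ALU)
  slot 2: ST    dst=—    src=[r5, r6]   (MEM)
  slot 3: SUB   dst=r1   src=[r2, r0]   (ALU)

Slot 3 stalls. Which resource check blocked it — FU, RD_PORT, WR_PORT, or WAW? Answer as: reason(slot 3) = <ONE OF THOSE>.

reason(slot 3) = FU

[0] ALU needs rd=2 wr=1: ok; after: ALU=1 MUL=2 MEM=2 BR=1, R=2, W=2
[1] ALU needs rd=2 wr=1: ok; after: ALU=0 MUL=2 MEM=2 BR=1, R=0, W=1
[2] MEM needs rd=2 wr=0: RD_PORT; after: ALU=0 MUL=2 MEM=2 BR=1, R=0, W=1
[3] ALU needs rd=2 wr=1: FU; after: ALU=0 MUL=2 MEM=2 BR=1, R=0, W=1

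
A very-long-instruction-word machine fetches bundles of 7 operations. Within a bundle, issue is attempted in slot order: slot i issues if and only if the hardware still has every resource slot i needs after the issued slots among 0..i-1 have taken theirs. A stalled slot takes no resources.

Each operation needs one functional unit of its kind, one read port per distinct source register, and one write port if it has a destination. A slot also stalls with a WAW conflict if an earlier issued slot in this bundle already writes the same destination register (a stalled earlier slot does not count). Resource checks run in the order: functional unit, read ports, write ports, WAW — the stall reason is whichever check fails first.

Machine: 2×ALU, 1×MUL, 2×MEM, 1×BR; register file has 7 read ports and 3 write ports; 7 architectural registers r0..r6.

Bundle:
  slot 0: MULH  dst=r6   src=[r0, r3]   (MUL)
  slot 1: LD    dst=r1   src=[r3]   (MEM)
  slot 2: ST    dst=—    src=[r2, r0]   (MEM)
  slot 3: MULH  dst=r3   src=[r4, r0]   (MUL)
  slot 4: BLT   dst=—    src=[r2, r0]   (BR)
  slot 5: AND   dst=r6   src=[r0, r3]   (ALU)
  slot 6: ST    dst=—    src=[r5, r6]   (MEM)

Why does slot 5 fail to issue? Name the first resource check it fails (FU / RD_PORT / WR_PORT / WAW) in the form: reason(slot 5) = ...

#0 MUL src=r0,r3 dispatched  <A:2 Mu:0 Ld:2 B:1 rd:5 wr:2>
#1 MEM src=r3 dispatched  <A:2 Mu:0 Ld:1 B:1 rd:4 wr:1>
#2 MEM src=r2,r0 dispatched  <A:2 Mu:0 Ld:0 B:1 rd:2 wr:1>
#3 MUL src=r4,r0 held:FU  <A:2 Mu:0 Ld:0 B:1 rd:2 wr:1>
#4 BR src=r2,r0 dispatched  <A:2 Mu:0 Ld:0 B:0 rd:0 wr:1>
#5 ALU src=r0,r3 held:RD_PORT  <A:2 Mu:0 Ld:0 B:0 rd:0 wr:1>
#6 MEM src=r5,r6 held:FU  <A:2 Mu:0 Ld:0 B:0 rd:0 wr:1>

reason(slot 5) = RD_PORT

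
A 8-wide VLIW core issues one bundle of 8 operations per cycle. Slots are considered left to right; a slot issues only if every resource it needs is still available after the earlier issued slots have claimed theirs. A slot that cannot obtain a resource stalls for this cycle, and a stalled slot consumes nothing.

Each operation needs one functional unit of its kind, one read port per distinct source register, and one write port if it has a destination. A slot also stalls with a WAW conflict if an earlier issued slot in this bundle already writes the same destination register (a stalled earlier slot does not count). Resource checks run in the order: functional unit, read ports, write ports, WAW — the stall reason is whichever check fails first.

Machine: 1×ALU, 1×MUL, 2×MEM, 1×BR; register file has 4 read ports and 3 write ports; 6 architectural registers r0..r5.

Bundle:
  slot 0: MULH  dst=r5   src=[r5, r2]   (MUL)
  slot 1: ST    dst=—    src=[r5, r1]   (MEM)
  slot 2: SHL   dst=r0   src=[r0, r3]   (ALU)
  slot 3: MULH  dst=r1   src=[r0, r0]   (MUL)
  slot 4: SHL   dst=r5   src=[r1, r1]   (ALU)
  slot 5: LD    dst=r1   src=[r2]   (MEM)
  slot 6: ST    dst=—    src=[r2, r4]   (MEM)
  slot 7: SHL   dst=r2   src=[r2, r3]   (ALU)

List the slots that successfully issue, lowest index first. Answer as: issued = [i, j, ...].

issued = [0, 1]

[0] MUL needs rd=2 wr=1: ok; after: ALU=1 MUL=0 MEM=2 BR=1, R=2, W=2
[1] MEM needs rd=2 wr=0: ok; after: ALU=1 MUL=0 MEM=1 BR=1, R=0, W=2
[2] ALU needs rd=2 wr=1: RD_PORT; after: ALU=1 MUL=0 MEM=1 BR=1, R=0, W=2
[3] MUL needs rd=1 wr=1: FU; after: ALU=1 MUL=0 MEM=1 BR=1, R=0, W=2
[4] ALU needs rd=1 wr=1: RD_PORT; after: ALU=1 MUL=0 MEM=1 BR=1, R=0, W=2
[5] MEM needs rd=1 wr=1: RD_PORT; after: ALU=1 MUL=0 MEM=1 BR=1, R=0, W=2
[6] MEM needs rd=2 wr=0: RD_PORT; after: ALU=1 MUL=0 MEM=1 BR=1, R=0, W=2
[7] ALU needs rd=2 wr=1: RD_PORT; after: ALU=1 MUL=0 MEM=1 BR=1, R=0, W=2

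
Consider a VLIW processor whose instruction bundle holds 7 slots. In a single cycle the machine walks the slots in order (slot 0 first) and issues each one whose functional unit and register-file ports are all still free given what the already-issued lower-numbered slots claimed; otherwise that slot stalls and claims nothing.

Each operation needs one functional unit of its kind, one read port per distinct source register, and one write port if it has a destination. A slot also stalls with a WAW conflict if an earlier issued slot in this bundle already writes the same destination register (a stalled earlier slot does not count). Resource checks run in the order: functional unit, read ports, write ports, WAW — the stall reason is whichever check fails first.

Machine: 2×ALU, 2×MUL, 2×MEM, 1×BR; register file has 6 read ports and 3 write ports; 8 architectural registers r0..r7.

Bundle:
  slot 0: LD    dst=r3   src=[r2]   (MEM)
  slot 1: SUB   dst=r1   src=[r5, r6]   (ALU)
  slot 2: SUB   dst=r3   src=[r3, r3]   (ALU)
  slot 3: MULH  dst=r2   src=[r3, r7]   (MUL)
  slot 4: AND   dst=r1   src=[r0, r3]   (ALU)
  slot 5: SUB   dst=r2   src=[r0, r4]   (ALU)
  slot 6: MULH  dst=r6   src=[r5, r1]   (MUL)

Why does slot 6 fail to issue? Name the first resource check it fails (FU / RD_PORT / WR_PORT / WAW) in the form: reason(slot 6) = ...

  0. MEM→r3 ⇒ go  {2A/2Mu/1Ld/1B | 5r 2w}
  1. ALU→r1 ⇒ go  {1A/2Mu/1Ld/1B | 3r 1w}
  2. ALU→r3 ⇒ no(WAW)  {1A/2Mu/1Ld/1B | 3r 1w}
  3. MUL→r2 ⇒ go  {1A/1Mu/1Ld/1B | 1r 0w}
  4. ALU→r1 ⇒ no(RD_PORT)  {1A/1Mu/1Ld/1B | 1r 0w}
  5. ALU→r2 ⇒ no(RD_PORT)  {1A/1Mu/1Ld/1B | 1r 0w}
  6. MUL→r6 ⇒ no(RD_PORT)  {1A/1Mu/1Ld/1B | 1r 0w}

reason(slot 6) = RD_PORT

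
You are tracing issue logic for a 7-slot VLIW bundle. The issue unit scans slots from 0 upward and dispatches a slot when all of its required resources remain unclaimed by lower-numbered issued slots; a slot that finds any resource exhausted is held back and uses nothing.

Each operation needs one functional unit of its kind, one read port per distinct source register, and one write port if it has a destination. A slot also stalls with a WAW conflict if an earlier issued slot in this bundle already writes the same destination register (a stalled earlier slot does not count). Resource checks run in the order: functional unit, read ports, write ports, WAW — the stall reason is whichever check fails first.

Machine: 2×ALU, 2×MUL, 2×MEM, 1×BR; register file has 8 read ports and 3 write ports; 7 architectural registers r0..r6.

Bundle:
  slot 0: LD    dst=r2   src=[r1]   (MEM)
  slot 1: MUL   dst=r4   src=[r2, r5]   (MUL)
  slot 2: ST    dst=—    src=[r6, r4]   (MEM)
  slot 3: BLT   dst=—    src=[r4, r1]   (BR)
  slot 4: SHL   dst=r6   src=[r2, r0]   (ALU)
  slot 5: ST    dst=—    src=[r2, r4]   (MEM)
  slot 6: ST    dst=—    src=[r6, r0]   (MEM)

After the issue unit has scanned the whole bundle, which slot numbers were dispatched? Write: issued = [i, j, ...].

issued = [0, 1, 2, 3]

[0] MEM needs rd=1 wr=1: ok; after: ALU=2 MUL=2 MEM=1 BR=1, R=7, W=2
[1] MUL needs rd=2 wr=1: ok; after: ALU=2 MUL=1 MEM=1 BR=1, R=5, W=1
[2] MEM needs rd=2 wr=0: ok; after: ALU=2 MUL=1 MEM=0 BR=1, R=3, W=1
[3] BR needs rd=2 wr=0: ok; after: ALU=2 MUL=1 MEM=0 BR=0, R=1, W=1
[4] ALU needs rd=2 wr=1: RD_PORT; after: ALU=2 MUL=1 MEM=0 BR=0, R=1, W=1
[5] MEM needs rd=2 wr=0: FU; after: ALU=2 MUL=1 MEM=0 BR=0, R=1, W=1
[6] MEM needs rd=2 wr=0: FU; after: ALU=2 MUL=1 MEM=0 BR=0, R=1, W=1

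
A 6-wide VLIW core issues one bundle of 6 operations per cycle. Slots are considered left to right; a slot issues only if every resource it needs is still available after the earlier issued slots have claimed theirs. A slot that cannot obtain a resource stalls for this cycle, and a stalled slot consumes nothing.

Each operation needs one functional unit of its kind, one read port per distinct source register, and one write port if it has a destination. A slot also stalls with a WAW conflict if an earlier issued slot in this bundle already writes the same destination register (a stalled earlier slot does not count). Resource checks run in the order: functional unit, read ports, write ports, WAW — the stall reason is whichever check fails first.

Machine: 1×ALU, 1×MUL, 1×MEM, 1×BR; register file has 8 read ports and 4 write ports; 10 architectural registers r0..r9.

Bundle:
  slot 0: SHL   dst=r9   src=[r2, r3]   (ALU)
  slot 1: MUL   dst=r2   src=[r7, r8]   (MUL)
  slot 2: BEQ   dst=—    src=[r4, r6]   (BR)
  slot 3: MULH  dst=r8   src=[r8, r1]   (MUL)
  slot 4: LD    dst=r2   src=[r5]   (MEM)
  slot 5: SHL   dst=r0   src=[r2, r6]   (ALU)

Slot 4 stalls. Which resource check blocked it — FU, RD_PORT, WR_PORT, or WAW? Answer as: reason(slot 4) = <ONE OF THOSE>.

reason(slot 4) = WAW

  0. ALU→r9 ⇒ go  {0A/1Mu/1Ld/1B | 6r 3w}
  1. MUL→r2 ⇒ go  {0A/0Mu/1Ld/1B | 4r 2w}
  2. BR ⇒ go  {0A/0Mu/1Ld/0B | 2r 2w}
  3. MUL→r8 ⇒ no(FU)  {0A/0Mu/1Ld/0B | 2r 2w}
  4. MEM→r2 ⇒ no(WAW)  {0A/0Mu/1Ld/0B | 2r 2w}
  5. ALU→r0 ⇒ no(FU)  {0A/0Mu/1Ld/0B | 2r 2w}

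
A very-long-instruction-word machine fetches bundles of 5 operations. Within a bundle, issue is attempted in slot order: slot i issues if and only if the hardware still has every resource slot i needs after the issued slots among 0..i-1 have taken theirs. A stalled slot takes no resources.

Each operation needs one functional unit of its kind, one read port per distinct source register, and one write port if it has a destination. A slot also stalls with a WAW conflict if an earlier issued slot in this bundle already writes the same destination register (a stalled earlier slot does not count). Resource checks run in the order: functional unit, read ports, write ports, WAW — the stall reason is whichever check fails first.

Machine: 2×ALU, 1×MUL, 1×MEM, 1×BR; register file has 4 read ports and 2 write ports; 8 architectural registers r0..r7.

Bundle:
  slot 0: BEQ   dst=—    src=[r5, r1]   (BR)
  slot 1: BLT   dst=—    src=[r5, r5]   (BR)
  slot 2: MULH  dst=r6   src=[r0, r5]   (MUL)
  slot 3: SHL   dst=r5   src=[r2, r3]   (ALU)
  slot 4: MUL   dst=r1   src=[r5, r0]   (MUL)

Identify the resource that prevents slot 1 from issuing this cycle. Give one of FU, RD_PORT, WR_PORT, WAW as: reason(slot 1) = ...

#0 BR src=r5,r1 dispatched  <A:2 Mu:1 Ld:1 B:0 rd:2 wr:2>
#1 BR src=r5,r5 held:FU  <A:2 Mu:1 Ld:1 B:0 rd:2 wr:2>
#2 MUL src=r0,r5 dispatched  <A:2 Mu:0 Ld:1 B:0 rd:0 wr:1>
#3 ALU src=r2,r3 held:RD_PORT  <A:2 Mu:0 Ld:1 B:0 rd:0 wr:1>
#4 MUL src=r5,r0 held:FU  <A:2 Mu:0 Ld:1 B:0 rd:0 wr:1>

reason(slot 1) = FU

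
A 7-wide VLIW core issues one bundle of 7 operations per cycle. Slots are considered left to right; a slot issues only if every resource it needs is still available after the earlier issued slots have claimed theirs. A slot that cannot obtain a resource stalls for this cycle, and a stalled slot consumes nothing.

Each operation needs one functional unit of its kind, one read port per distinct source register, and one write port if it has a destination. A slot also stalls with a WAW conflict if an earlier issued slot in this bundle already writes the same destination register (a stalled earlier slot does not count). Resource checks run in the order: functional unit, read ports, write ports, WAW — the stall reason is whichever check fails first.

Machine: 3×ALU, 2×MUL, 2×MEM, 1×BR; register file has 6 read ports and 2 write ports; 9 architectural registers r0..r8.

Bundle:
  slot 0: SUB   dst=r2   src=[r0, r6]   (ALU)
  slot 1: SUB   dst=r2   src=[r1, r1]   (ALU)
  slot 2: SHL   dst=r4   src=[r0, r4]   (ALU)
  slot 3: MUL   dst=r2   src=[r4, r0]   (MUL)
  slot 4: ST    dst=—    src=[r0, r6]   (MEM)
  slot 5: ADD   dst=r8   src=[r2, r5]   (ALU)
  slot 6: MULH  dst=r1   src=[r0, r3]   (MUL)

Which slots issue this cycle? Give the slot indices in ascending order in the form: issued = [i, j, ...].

slot 0 (ALU): ISSUE — free A2,Mu2,Ld2,B1 rp4 wp1
slot 1 (ALU): stall WAW — free A2,Mu2,Ld2,B1 rp4 wp1
slot 2 (ALU): ISSUE — free A1,Mu2,Ld2,B1 rp2 wp0
slot 3 (MUL): stall WR_PORT — free A1,Mu2,Ld2,B1 rp2 wp0
slot 4 (MEM): ISSUE — free A1,Mu2,Ld1,B1 rp0 wp0
slot 5 (ALU): stall RD_PORT — free A1,Mu2,Ld1,B1 rp0 wp0
slot 6 (MUL): stall RD_PORT — free A1,Mu2,Ld1,B1 rp0 wp0

issued = [0, 2, 4]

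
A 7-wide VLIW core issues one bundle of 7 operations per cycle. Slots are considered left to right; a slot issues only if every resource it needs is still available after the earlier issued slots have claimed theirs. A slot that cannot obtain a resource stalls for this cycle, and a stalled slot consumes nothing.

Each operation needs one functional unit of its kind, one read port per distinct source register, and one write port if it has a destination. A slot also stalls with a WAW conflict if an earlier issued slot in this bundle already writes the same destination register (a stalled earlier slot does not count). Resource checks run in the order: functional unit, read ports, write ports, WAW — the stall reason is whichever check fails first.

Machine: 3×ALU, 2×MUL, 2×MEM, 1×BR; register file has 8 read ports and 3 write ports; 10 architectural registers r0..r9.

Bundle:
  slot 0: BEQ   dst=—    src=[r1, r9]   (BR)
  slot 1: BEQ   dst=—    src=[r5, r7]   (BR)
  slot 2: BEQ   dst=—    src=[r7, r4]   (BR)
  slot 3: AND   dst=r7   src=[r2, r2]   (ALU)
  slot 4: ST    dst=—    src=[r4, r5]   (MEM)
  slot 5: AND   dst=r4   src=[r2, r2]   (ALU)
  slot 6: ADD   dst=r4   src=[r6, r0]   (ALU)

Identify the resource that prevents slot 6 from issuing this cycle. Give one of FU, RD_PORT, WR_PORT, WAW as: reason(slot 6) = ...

reason(slot 6) = WAW

(0) want 1×BR +2rd +0wr — yes → AL3|MU2|ME2|BR0|rd6|wr3
(1) want 1×BR +2rd +0wr — FU → AL3|MU2|ME2|BR0|rd6|wr3
(2) want 1×BR +2rd +0wr — FU → AL3|MU2|ME2|BR0|rd6|wr3
(3) want 1×ALU +1rd +1wr — yes → AL2|MU2|ME2|BR0|rd5|wr2
(4) want 1×MEM +2rd +0wr — yes → AL2|MU2|ME1|BR0|rd3|wr2
(5) want 1×ALU +1rd +1wr — yes → AL1|MU2|ME1|BR0|rd2|wr1
(6) want 1×ALU +2rd +1wr — WAW → AL1|MU2|ME1|BR0|rd2|wr1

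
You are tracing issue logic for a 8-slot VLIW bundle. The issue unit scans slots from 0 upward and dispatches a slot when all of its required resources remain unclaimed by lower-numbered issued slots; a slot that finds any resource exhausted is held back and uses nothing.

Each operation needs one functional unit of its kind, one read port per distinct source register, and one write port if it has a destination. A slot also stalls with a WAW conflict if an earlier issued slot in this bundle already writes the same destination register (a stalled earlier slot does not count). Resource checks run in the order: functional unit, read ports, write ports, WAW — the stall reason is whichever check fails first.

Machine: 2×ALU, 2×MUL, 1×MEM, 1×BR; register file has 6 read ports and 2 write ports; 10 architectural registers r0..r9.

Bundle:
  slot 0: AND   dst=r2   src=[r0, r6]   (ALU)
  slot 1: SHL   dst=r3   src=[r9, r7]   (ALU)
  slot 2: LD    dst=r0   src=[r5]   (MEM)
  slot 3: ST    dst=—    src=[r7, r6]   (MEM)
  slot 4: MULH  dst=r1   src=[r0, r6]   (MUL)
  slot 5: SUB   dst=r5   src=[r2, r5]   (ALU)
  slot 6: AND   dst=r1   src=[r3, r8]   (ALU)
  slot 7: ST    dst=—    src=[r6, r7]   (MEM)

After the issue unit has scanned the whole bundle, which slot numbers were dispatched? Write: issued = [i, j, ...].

  0. ALU→r2 ⇒ go  {1A/2Mu/1Ld/1B | 4r 1w}
  1. ALU→r3 ⇒ go  {0A/2Mu/1Ld/1B | 2r 0w}
  2. MEM→r0 ⇒ no(WR_PORT)  {0A/2Mu/1Ld/1B | 2r 0w}
  3. MEM ⇒ go  {0A/2Mu/0Ld/1B | 0r 0w}
  4. MUL→r1 ⇒ no(RD_PORT)  {0A/2Mu/0Ld/1B | 0r 0w}
  5. ALU→r5 ⇒ no(FU)  {0A/2Mu/0Ld/1B | 0r 0w}
  6. ALU→r1 ⇒ no(FU)  {0A/2Mu/0Ld/1B | 0r 0w}
  7. MEM ⇒ no(FU)  {0A/2Mu/0Ld/1B | 0r 0w}

issued = [0, 1, 3]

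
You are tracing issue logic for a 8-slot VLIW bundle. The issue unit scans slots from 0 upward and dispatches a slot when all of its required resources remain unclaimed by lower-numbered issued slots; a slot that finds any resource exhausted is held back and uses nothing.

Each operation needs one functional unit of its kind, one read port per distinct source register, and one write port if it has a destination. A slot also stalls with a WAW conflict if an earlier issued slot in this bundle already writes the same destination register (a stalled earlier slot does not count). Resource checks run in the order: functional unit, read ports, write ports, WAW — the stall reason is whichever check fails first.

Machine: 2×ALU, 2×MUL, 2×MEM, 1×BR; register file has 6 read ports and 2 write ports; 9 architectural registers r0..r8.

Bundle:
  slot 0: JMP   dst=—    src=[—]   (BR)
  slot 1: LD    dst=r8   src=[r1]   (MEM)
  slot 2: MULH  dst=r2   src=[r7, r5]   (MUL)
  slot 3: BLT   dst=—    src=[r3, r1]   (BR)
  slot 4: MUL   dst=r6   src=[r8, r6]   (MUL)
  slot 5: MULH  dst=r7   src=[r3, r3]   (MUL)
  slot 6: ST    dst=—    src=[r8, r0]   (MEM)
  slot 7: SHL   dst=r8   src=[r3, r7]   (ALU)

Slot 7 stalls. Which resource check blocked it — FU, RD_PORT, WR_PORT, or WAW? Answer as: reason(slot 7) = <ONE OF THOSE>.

#0 BR src=- dispatched  <A:2 Mu:2 Ld:2 B:0 rd:6 wr:2>
#1 MEM src=r1 dispatched  <A:2 Mu:2 Ld:1 B:0 rd:5 wr:1>
#2 MUL src=r7,r5 dispatched  <A:2 Mu:1 Ld:1 B:0 rd:3 wr:0>
#3 BR src=r3,r1 held:FU  <A:2 Mu:1 Ld:1 B:0 rd:3 wr:0>
#4 MUL src=r8,r6 held:WR_PORT  <A:2 Mu:1 Ld:1 B:0 rd:3 wr:0>
#5 MUL src=r3,r3 held:WR_PORT  <A:2 Mu:1 Ld:1 B:0 rd:3 wr:0>
#6 MEM src=r8,r0 dispatched  <A:2 Mu:1 Ld:0 B:0 rd:1 wr:0>
#7 ALU src=r3,r7 held:RD_PORT  <A:2 Mu:1 Ld:0 B:0 rd:1 wr:0>

reason(slot 7) = RD_PORT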